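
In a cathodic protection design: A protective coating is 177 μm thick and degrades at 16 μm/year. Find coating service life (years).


Service life = thickness / degradation rate
Life = 177 / 16 = 11.1 years

11.1 years


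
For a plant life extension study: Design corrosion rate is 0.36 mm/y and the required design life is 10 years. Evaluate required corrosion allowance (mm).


Corrosion allowance = CR × design life
CA = 0.36 * 10 = 3.6 mm

3.6 mm


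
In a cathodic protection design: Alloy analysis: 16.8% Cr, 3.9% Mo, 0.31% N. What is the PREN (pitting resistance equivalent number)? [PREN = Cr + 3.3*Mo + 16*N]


Apply the PREN formula: PREN = Cr + 3.3*Mo + 16*N
PREN = 16.8 + 3.3*3.9 + 16*0.31
PREN = 16.8 + 12.87 + 4.96 = 34.63

34.63


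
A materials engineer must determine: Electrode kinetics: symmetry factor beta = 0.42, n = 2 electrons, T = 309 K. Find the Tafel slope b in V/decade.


Apply the Tafel slope relation: b = 2.303*R*T/(beta*n*F)
Numerator: 2.303 * 8.314 * 309 = 5916.47
Denominator: 0.42 * 2 * 96485 = 81047.4
b = 5916.47 / 81047.4 = 0.073 V/decade

0.073 V/decade


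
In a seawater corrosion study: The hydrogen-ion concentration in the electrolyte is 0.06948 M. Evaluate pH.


pH = −log10[H+]
pH = −log10(0.06948) = 1.16

1.16


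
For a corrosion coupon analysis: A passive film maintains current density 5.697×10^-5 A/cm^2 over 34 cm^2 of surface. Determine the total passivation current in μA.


I = i_pass * A, then convert A → μA (×10^6)
I = 5.697×10^-5 * 34 * 10^6 = 1936.98 μA

1936.98 μA


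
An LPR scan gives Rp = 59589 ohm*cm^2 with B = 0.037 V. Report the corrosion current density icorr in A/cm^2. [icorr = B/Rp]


Apply the Stern-Geary relation: icorr = B / Rp
icorr = 0.037 / 59589 = 6.209×10^-7 A/cm^2

6.209×10^-7 A/cm^2


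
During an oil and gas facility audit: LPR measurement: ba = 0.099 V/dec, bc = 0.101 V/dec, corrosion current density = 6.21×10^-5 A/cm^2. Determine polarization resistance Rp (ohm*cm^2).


Apply the Stern-Geary equation: Rp = ba*bc / (2.303*icorr*(ba+bc))
ba*bc = 0.099*0.101 = 0.009999
ba+bc = 0.2; 2.303*icorr*(ba+bc) = 2.303*6.21×10^-5*0.2 = 2.860326×10^-5
Rp = 0.009999 / 2.860326×10^-5 = 349.6 ohm*cm^2

349.6 ohm*cm^2


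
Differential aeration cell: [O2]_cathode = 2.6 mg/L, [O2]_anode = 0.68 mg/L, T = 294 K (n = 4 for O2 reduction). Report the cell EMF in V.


Apply the Nernst concentration-cell relation: E = (RT/nF)*ln(C_cathode/C_anode)
RT/nF = 8.314*294/(4*96485) = 0.00633341 V
ln(2.6/0.68) = 1.34117
E = 0.00633341 * 1.34117 = 0.00849 V

0.00849 V


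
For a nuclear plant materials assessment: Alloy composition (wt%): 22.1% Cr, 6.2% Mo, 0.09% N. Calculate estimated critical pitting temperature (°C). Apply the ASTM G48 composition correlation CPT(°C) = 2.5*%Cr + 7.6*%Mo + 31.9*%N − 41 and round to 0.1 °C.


Apply the ASTM G48 empirical CPT estimate: CPT(°C) = 2.5*%Cr + 7.6*%Mo + 31.9*%N − 41
2.5*22.1 = 55.25; 7.6*6.2 = 47.12; 31.9*0.09 = 2.871
CPT = 55.25 + 47.12 + 2.871 − 41 = 64.241 °C
Rounded to 0.1 °C: CPT ≈ 64.2 °C

64.2 °C


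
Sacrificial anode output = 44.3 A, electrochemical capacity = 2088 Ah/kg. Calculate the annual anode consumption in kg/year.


Annual consumption = current * hours per year / capacity
Rate = 44.3 * 8760 / 2088 = 185.9 kg/year

185.9 kg/year


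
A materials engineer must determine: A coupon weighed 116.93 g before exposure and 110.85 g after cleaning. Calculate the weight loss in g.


Weight loss = initial − final
WL = 116.93 − 110.85 = 6.08 g

6.08 g


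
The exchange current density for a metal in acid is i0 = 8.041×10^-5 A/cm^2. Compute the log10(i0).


i0 = 8.041×10^-5 A/cm^2
log10(i0) = -4.095

-4.095


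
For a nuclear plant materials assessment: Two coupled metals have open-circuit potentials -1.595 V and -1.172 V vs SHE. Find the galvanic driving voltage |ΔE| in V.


Driving voltage is the absolute potential difference.
|ΔE| = |-1.595 − (-1.172)| = 0.423 V

0.423 V


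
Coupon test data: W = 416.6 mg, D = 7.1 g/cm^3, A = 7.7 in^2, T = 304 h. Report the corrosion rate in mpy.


Apply the mpy weight-loss relation: CR = 534 * W / (D * A * T)
Numerator: 534 * 416.6 = 222464.4
Denominator: 7.1 * 7.7 * 304 = 16619.68
CR = 222464.4 / 16619.68 = 13.3856 mpy

13.3856 mpy


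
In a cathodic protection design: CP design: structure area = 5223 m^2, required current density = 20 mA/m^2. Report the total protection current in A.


I = area * current density, then convert mA → A (÷1000)
I = 5223 * 20 / 1000 = 104.46 A

104.46 A


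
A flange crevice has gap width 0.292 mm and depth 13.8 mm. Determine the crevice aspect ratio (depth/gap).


Aspect ratio = depth / gap
Ratio = 13.8 / 0.292 = 47.3

47.3


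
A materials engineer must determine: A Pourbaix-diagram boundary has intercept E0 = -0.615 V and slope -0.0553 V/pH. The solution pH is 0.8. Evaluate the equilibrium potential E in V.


Apply the Pourbaix line equation: E = E0 + slope*pH
E = -0.615 + (-0.0553)*0.8 = -0.615 + (-0.04424) = -0.65924 V
Rounded to 3 decimal places: E = -0.659 V

-0.659 V


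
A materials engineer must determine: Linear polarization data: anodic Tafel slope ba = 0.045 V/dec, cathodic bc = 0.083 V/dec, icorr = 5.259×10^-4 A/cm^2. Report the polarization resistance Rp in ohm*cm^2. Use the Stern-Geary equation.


Apply the Stern-Geary equation: Rp = ba*bc / (2.303*icorr*(ba+bc))
ba*bc = 0.045*0.083 = 0.003735
ba+bc = 0.128; 2.303*icorr*(ba+bc) = 2.303*5.259×10^-4*0.128 = 1.5502691×10^-4
Rp = 0.003735 / 1.5502691×10^-4 = 24.09 ohm*cm^2

24.09 ohm*cm^2


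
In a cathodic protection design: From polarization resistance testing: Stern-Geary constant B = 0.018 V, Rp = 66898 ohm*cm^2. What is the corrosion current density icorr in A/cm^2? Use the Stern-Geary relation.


Apply the Stern-Geary relation: icorr = B / Rp
icorr = 0.018 / 66898 = 2.691×10^-7 A/cm^2

2.691×10^-7 A/cm^2


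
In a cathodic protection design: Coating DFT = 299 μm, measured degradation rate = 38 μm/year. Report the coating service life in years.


Service life = thickness / degradation rate
Life = 299 / 38 = 7.9 years

7.9 years


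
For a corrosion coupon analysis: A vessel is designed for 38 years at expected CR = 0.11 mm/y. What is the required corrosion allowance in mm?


Corrosion allowance = CR × design life
CA = 0.11 * 38 = 4.18 mm

4.18 mm


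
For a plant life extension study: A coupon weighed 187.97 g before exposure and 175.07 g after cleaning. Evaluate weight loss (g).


Weight loss = initial − final
WL = 187.97 − 175.07 = 12.9 g

12.9 g


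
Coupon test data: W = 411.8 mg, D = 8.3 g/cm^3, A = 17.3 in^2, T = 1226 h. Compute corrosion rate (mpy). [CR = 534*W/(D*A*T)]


Apply the mpy weight-loss relation: CR = 534 * W / (D * A * T)
Numerator: 534 * 411.8 = 219901.2
Denominator: 8.3 * 17.3 * 1226 = 176041.34
CR = 219901.2 / 176041.34 = 1.249 mpy

1.249 mpy


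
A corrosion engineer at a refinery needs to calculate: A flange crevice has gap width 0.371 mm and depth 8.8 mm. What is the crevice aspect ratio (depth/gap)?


Aspect ratio = depth / gap
Ratio = 8.8 / 0.371 = 23.7

23.7


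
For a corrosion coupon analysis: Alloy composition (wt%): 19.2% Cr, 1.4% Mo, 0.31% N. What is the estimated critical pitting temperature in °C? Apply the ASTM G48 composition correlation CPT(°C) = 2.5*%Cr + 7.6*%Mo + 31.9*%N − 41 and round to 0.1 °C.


Apply the ASTM G48 empirical CPT estimate: CPT(°C) = 2.5*%Cr + 7.6*%Mo + 31.9*%N − 41
2.5*19.2 = 48; 7.6*1.4 = 10.64; 31.9*0.31 = 9.889
CPT = 48 + 10.64 + 9.889 − 41 = 27.529 °C
Rounded to 0.1 °C: CPT ≈ 27.5 °C

27.5 °C


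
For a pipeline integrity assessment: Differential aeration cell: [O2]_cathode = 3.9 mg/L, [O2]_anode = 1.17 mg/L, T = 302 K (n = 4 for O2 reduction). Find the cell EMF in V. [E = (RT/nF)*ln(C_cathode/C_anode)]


Apply the Nernst concentration-cell relation: E = (RT/nF)*ln(C_cathode/C_anode)
RT/nF = 8.314*302/(4*96485) = 0.00650575 V
ln(3.9/1.17) = 1.20397
E = 0.00650575 * 1.20397 = 0.00783 V

0.00783 V


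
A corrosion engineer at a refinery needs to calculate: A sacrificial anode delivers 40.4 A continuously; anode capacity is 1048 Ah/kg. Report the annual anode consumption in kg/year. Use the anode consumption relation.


Annual consumption = current * hours per year / capacity
Rate = 40.4 * 8760 / 1048 = 337.7 kg/year

337.7 kg/year


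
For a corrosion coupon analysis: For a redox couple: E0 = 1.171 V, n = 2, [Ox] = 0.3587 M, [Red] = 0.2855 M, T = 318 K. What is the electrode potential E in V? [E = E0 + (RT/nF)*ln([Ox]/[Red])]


Apply the Nernst equation: E = E0 + (RT/nF)*ln([Ox]/[Red])
Step 1: RT/nF = 8.314*318/(2*96485) = 0.01370084 V
Step 2: [Ox]/[Red] = 0.3587/0.2855 = 1.256392
Step 3: ln(1.256392) = 0.228244
Step 4: correction = 0.01370084 * 0.228244 = 0.003 V
E = 1.171 + 0.003 = 1.174 V

1.174 V


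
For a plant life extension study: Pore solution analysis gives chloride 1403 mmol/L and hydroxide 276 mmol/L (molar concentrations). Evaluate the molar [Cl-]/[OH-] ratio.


Threshold parameter = [Cl-] / [OH-] (molar basis; both in mmol/L, so units cancel)
Ratio = 1403 / 276 = 5.08

5.08


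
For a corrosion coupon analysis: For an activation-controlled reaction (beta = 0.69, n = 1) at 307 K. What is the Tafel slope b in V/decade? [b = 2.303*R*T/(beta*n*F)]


Apply the Tafel slope relation: b = 2.303*R*T/(beta*n*F)
Numerator: 2.303 * 8.314 * 307 = 5878.17
Denominator: 0.69 * 1 * 96485 = 66574.65
b = 5878.17 / 66574.65 = 0.0883 V/decade

0.0883 V/decade


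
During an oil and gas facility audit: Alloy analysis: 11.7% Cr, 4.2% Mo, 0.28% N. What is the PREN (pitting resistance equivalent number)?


Apply the PREN formula: PREN = Cr + 3.3*Mo + 16*N
PREN = 11.7 + 3.3*4.2 + 16*0.28
PREN = 11.7 + 13.86 + 4.48 = 30.04

30.04


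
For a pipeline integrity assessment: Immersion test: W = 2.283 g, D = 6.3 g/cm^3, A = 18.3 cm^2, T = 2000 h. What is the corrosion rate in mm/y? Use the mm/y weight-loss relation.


Apply the mm/y weight-loss relation: CR = 87600 * W / (D * A * T)
Numerator: 87600 * 2.283 = 199990.8
Denominator: 6.3 * 18.3 * 2000 = 230580.0
CR = 199990.8 / 230580.0 = 0.8673 mm/y

0.8673 mm/y


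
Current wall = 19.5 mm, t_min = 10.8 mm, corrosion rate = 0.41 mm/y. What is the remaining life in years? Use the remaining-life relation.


Apply the remaining-life relation: RL = (t_current − t_min) / CR
RL = (19.5 − 10.8) / 0.41 = 8.7 / 0.41 = 21.2 years

21.2 years


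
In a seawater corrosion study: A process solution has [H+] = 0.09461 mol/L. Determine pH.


pH = −log10[H+]
pH = −log10(0.09461) = 1.02

1.02


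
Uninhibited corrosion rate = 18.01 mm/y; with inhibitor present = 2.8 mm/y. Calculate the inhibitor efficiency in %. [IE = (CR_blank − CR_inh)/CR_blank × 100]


Apply the inhibitor-efficiency definition: IE = (CR_blank − CR_inh)/CR_blank × 100
IE = (18.01 − 2.8) / 18.01 × 100
IE = 15.21 / 18.01 × 100 = 84.5 %

84.5 %


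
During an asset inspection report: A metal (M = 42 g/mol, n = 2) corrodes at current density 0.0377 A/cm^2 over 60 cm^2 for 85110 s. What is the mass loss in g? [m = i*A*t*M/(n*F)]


Apply Faraday's law: m = i*A*t*M / (n*F)
Total charge passed Q = i*A*t = 0.0377*60*85110 = 192518.82 C
m = Q*M/(n*F) = 192518.82*42/(2*96485) = 41.9018 g

41.9018 g


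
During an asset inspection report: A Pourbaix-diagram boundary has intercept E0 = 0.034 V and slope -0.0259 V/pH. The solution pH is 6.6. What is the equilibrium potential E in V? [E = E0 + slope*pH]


Apply the Pourbaix line equation: E = E0 + slope*pH
E = 0.034 + (-0.0259)*6.6 = 0.034 + (-0.17094) = -0.13694 V
Rounded to 3 decimal places: E = -0.137 V

-0.137 V


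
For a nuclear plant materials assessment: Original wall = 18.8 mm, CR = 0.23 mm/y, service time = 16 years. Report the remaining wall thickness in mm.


Remaining wall = original − CR × time
t = 18.8 − 0.23*16 = 18.8 − 3.68 = 15.12 mm

15.12 mm


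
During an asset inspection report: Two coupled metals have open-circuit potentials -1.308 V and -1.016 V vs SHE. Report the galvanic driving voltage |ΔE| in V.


Driving voltage is the absolute potential difference.
|ΔE| = |-1.308 − (-1.016)| = 0.292 V

0.292 V


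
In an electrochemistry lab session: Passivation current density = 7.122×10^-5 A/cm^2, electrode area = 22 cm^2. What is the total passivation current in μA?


I = i_pass * A, then convert A → μA (×10^6)
I = 7.122×10^-5 * 22 * 10^6 = 1566.84 μA

1566.84 μA


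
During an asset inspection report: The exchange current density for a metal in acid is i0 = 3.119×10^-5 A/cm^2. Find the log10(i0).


i0 = 3.119×10^-5 A/cm^2
log10(i0) = -4.506

-4.506


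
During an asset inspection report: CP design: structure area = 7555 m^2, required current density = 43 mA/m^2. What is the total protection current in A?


I = area * current density, then convert mA → A (÷1000)
I = 7555 * 43 / 1000 = 324.87 A

324.87 A


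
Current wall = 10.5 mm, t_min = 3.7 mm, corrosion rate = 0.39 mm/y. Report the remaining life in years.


Apply the remaining-life relation: RL = (t_current − t_min) / CR
RL = (10.5 − 3.7) / 0.39 = 6.8 / 0.39 = 17.4 years

17.4 years


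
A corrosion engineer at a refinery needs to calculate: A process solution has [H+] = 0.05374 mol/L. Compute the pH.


pH = −log10[H+]
pH = −log10(0.05374) = 1.27

1.27


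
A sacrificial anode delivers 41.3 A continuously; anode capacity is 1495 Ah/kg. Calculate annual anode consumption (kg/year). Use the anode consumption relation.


Annual consumption = current * hours per year / capacity
Rate = 41.3 * 8760 / 1495 = 242.0 kg/year

242.0 kg/year


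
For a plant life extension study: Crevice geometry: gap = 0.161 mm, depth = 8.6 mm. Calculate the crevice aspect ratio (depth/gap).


Aspect ratio = depth / gap
Ratio = 8.6 / 0.161 = 53.4

53.4


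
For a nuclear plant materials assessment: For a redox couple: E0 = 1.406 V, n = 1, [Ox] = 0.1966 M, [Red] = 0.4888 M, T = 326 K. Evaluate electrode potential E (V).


Apply the Nernst equation: E = E0 + (RT/nF)*ln([Ox]/[Red])
Step 1: RT/nF = 8.314*326/(1*96485) = 0.02809104 V
Step 2: [Ox]/[Red] = 0.1966/0.4888 = 0.402209
Step 3: ln(0.402209) = -0.910783
Step 4: correction = 0.02809104 * -0.910783 = -0.026 V
E = 1.406 + -0.026 = 1.38 V

1.38 V


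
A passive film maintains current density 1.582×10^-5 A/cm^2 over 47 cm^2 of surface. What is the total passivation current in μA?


I = i_pass * A, then convert A → μA (×10^6)
I = 1.582×10^-5 * 47 * 10^6 = 743.54 μA

743.54 μA


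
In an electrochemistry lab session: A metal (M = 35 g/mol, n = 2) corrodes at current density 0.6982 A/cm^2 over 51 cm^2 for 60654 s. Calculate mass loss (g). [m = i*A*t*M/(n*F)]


Apply Faraday's law: m = i*A*t*M / (n*F)
Total charge passed Q = i*A*t = 0.6982*51*60654 = 2159779.7628 C
m = Q*M/(n*F) = 2159779.7628*35/(2*96485) = 391.731 g

391.731 g


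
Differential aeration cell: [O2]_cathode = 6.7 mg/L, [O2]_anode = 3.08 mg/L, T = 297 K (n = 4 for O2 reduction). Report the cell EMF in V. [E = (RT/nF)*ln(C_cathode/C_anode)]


Apply the Nernst concentration-cell relation: E = (RT/nF)*ln(C_cathode/C_anode)
RT/nF = 8.314*297/(4*96485) = 0.00639804 V
ln(6.7/3.08) = 0.77718
E = 0.00639804 * 0.77718 = 0.00497 V

0.00497 V


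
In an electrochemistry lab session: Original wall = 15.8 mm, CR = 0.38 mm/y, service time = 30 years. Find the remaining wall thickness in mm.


Remaining wall = original − CR × time
t = 15.8 − 0.38*30 = 15.8 − 11.4 = 4.4 mm

4.4 mm


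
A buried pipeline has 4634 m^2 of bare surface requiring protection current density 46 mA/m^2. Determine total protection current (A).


I = area * current density, then convert mA → A (÷1000)
I = 4634 * 46 / 1000 = 213.16 A

213.16 A


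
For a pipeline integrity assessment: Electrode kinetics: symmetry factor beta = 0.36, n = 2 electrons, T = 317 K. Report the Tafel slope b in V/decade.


Apply the Tafel slope relation: b = 2.303*R*T/(beta*n*F)
Numerator: 2.303 * 8.314 * 317 = 6069.64
Denominator: 0.36 * 2 * 96485 = 69469.2
b = 6069.64 / 69469.2 = 0.0874 V/decade

0.0874 V/decade


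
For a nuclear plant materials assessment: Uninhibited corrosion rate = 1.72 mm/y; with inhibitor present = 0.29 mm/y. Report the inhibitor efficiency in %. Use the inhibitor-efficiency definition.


Apply the inhibitor-efficiency definition: IE = (CR_blank − CR_inh)/CR_blank × 100
IE = (1.72 − 0.29) / 1.72 × 100
IE = 1.43 / 1.72 × 100 = 83.1 %

83.1 %


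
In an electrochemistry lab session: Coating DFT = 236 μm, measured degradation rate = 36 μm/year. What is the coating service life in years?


Service life = thickness / degradation rate
Life = 236 / 36 = 6.6 years

6.6 years


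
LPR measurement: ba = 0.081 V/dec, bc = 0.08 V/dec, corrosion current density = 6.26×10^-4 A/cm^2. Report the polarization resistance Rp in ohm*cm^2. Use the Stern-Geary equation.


Apply the Stern-Geary equation: Rp = ba*bc / (2.303*icorr*(ba+bc))
ba*bc = 0.081*0.08 = 0.00648
ba+bc = 0.161; 2.303*icorr*(ba+bc) = 2.303*6.26×10^-4*0.161 = 2.3211016×10^-4
Rp = 0.00648 / 2.3211016×10^-4 = 27.92 ohm*cm^2

27.92 ohm*cm^2


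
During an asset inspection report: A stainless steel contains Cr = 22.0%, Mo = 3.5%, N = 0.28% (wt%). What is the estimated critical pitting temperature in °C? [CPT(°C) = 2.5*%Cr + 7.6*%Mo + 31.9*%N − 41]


Apply the ASTM G48 empirical CPT estimate: CPT(°C) = 2.5*%Cr + 7.6*%Mo + 31.9*%N − 41
2.5*22.0 = 55; 7.6*3.5 = 26.6; 31.9*0.28 = 8.932
CPT = 55 + 26.6 + 8.932 − 41 = 49.532 °C
Rounded to 0.1 °C: CPT ≈ 49.5 °C

49.5 °C


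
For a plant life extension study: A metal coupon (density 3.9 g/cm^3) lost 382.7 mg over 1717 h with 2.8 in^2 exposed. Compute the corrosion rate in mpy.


Apply the mpy weight-loss relation: CR = 534 * W / (D * A * T)
Numerator: 534 * 382.7 = 204361.8
Denominator: 3.9 * 2.8 * 1717 = 18749.64
CR = 204361.8 / 18749.64 = 10.8995 mpy

10.8995 mpy


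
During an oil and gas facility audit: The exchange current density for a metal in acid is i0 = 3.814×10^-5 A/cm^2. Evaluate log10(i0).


i0 = 3.814×10^-5 A/cm^2
log10(i0) = -4.419

-4.419


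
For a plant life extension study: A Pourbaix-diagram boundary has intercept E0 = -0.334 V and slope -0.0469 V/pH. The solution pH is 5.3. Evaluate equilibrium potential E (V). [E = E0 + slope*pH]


Apply the Pourbaix line equation: E = E0 + slope*pH
E = -0.334 + (-0.0469)*5.3 = -0.334 + (-0.24857) = -0.58257 V
Rounded to 3 decimal places: E = -0.583 V

-0.583 V


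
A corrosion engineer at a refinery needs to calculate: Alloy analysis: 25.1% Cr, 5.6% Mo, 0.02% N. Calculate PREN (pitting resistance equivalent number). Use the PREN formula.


Apply the PREN formula: PREN = Cr + 3.3*Mo + 16*N
PREN = 25.1 + 3.3*5.6 + 16*0.02
PREN = 25.1 + 18.48 + 0.32 = 43.9

43.9


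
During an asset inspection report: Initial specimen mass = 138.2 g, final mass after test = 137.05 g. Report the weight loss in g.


Weight loss = initial − final
WL = 138.2 − 137.05 = 1.15 g

1.15 g


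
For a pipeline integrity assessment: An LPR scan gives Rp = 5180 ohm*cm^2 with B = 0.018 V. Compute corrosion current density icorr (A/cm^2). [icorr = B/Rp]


Apply the Stern-Geary relation: icorr = B / Rp
icorr = 0.018 / 5180 = 3.475×10^-6 A/cm^2

3.475×10^-6 A/cm^2


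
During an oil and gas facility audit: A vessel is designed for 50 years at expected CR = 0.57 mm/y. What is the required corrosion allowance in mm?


Corrosion allowance = CR × design life
CA = 0.57 * 50 = 28.5 mm

28.5 mm


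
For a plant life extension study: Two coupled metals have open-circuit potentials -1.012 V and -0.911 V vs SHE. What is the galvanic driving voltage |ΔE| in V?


Driving voltage is the absolute potential difference.
|ΔE| = |-1.012 − (-0.911)| = 0.101 V

0.101 V


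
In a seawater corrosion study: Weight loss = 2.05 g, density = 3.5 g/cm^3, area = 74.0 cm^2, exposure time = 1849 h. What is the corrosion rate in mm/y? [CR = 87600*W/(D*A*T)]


Apply the mm/y weight-loss relation: CR = 87600 * W / (D * A * T)
Numerator: 87600 * 2.05 = 179580.0
Denominator: 3.5 * 74.0 * 1849 = 478891.0
CR = 179580.0 / 478891.0 = 0.374991 mm/y

0.374991 mm/y


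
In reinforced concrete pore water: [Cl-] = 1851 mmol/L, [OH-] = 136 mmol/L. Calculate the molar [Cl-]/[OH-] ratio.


Threshold parameter = [Cl-] / [OH-] (molar basis; both in mmol/L, so units cancel)
Ratio = 1851 / 136 = 13.61

13.61


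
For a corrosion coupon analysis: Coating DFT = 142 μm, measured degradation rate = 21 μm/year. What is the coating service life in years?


Service life = thickness / degradation rate
Life = 142 / 21 = 6.8 years

6.8 years


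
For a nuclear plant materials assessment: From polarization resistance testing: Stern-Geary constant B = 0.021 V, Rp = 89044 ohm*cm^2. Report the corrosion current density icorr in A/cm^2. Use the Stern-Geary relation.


Apply the Stern-Geary relation: icorr = B / Rp
icorr = 0.021 / 89044 = 2.358×10^-7 A/cm^2

2.358×10^-7 A/cm^2


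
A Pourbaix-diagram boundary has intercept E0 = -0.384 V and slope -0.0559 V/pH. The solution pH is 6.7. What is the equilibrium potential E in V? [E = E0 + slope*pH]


Apply the Pourbaix line equation: E = E0 + slope*pH
E = -0.384 + (-0.0559)*6.7 = -0.384 + (-0.37453) = -0.75853 V
Rounded to 3 decimal places: E = -0.759 V

-0.759 V


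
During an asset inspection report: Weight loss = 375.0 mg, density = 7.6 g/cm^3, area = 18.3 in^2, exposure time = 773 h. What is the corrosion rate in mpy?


Apply the mpy weight-loss relation: CR = 534 * W / (D * A * T)
Numerator: 534 * 375.0 = 200250.0
Denominator: 7.6 * 18.3 * 773 = 107508.84
CR = 200250.0 / 107508.84 = 1.86264 mpy

1.86264 mpy


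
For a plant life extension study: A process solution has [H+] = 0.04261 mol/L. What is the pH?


pH = −log10[H+]
pH = −log10(0.04261) = 1.37

1.37


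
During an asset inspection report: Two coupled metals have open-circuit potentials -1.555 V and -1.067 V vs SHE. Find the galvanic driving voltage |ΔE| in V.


Driving voltage is the absolute potential difference.
|ΔE| = |-1.555 − (-1.067)| = 0.488 V

0.488 V


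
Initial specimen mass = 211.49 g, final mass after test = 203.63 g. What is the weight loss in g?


Weight loss = initial − final
WL = 211.49 − 203.63 = 7.86 g

7.86 g


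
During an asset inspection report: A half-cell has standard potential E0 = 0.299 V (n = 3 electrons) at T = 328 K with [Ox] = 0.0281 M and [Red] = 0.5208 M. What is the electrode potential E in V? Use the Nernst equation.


Apply the Nernst equation: E = E0 + (RT/nF)*ln([Ox]/[Red])
Step 1: RT/nF = 8.314*328/(3*96485) = 0.00942113 V
Step 2: [Ox]/[Red] = 0.0281/0.5208 = 0.053955
Step 3: ln(0.053955) = -2.919605
Step 4: correction = 0.00942113 * -2.919605 = -0.028 V
E = 0.299 + -0.028 = 0.271 V

0.271 V


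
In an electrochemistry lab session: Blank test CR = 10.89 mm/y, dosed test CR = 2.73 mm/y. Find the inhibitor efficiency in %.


Apply the inhibitor-efficiency definition: IE = (CR_blank − CR_inh)/CR_blank × 100
IE = (10.89 − 2.73) / 10.89 × 100
IE = 8.16 / 10.89 × 100 = 74.9 %

74.9 %


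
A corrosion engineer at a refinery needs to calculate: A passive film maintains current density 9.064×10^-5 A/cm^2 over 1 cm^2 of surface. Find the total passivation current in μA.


I = i_pass * A, then convert A → μA (×10^6)
I = 9.064×10^-5 * 1 * 10^6 = 90.64 μA

90.64 μA


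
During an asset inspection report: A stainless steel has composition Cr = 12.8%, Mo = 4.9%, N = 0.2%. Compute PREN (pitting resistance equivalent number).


Apply the PREN formula: PREN = Cr + 3.3*Mo + 16*N
PREN = 12.8 + 3.3*4.9 + 16*0.2
PREN = 12.8 + 16.17 + 3.2 = 32.17

32.17


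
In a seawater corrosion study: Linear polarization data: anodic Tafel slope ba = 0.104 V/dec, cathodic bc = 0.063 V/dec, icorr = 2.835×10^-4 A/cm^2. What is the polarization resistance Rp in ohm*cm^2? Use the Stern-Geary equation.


Apply the Stern-Geary equation: Rp = ba*bc / (2.303*icorr*(ba+bc))
ba*bc = 0.104*0.063 = 0.006552
ba+bc = 0.167; 2.303*icorr*(ba+bc) = 2.303*2.835×10^-4*0.167 = 1.0903438×10^-4
Rp = 0.006552 / 1.0903438×10^-4 = 60.1 ohm*cm^2

60.1 ohm*cm^2


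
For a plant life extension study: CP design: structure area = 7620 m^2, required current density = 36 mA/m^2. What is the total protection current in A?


I = area * current density, then convert mA → A (÷1000)
I = 7620 * 36 / 1000 = 274.32 A

274.32 A


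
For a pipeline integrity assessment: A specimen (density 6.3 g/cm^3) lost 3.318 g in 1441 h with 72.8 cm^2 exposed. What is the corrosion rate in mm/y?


Apply the mm/y weight-loss relation: CR = 87600 * W / (D * A * T)
Numerator: 87600 * 3.318 = 290656.8
Denominator: 6.3 * 72.8 * 1441 = 660900.24
CR = 290656.8 / 660900.24 = 0.439789 mm/y

0.439789 mm/y


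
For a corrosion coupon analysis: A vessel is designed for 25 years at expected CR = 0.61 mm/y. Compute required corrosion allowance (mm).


Corrosion allowance = CR × design life
CA = 0.61 * 25 = 15.25 mm

15.25 mm


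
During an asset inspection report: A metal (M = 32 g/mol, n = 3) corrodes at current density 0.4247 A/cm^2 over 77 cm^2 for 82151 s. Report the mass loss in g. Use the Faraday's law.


Apply Faraday's law: m = i*A*t*M / (n*F)
Total charge passed Q = i*A*t = 0.4247*77*82151 = 2686493.7869 C
m = Q*M/(n*F) = 2686493.7869*32/(3*96485) = 296.999 g

296.999 g


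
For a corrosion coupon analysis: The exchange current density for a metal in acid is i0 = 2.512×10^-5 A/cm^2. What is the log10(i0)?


i0 = 2.512×10^-5 A/cm^2
log10(i0) = -4.6

-4.6


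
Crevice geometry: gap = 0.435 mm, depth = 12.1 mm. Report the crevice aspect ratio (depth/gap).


Aspect ratio = depth / gap
Ratio = 12.1 / 0.435 = 27.8

27.8


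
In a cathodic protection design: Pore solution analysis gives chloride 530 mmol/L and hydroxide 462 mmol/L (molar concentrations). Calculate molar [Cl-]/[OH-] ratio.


Threshold parameter = [Cl-] / [OH-] (molar basis; both in mmol/L, so units cancel)
Ratio = 530 / 462 = 1.15

1.15


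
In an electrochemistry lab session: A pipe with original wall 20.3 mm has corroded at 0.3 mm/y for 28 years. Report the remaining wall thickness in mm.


Remaining wall = original − CR × time
t = 20.3 − 0.3*28 = 20.3 − 8.4 = 11.9 mm

11.9 mm


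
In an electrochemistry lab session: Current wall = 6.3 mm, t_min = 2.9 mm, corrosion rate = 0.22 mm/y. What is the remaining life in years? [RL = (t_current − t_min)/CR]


Apply the remaining-life relation: RL = (t_current − t_min) / CR
RL = (6.3 − 2.9) / 0.22 = 3.4 / 0.22 = 15.5 years

15.5 years


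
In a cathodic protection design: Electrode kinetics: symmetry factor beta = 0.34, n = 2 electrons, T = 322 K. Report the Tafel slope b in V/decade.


Apply the Tafel slope relation: b = 2.303*R*T/(beta*n*F)
Numerator: 2.303 * 8.314 * 322 = 6165.38
Denominator: 0.34 * 2 * 96485 = 65609.8
b = 6165.38 / 65609.8 = 0.094 V/decade

0.094 V/decade


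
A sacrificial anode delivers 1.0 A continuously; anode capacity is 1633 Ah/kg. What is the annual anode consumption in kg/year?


Annual consumption = current * hours per year / capacity
Rate = 1.0 * 8760 / 1633 = 5.4 kg/year

5.4 kg/year


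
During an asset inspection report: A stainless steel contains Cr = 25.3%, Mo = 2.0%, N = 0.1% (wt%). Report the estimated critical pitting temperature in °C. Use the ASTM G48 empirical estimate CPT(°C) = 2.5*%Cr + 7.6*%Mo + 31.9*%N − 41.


Apply the ASTM G48 empirical CPT estimate: CPT(°C) = 2.5*%Cr + 7.6*%Mo + 31.9*%N − 41
2.5*25.3 = 63.25; 7.6*2.0 = 15.2; 31.9*0.1 = 3.19
CPT = 63.25 + 15.2 + 3.19 − 41 = 40.64 °C
Rounded to 0.1 °C: CPT ≈ 40.6 °C

40.6 °C


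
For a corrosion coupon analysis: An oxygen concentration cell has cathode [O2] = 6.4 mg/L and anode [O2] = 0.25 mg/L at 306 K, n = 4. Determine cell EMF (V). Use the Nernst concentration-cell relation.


Apply the Nernst concentration-cell relation: E = (RT/nF)*ln(C_cathode/C_anode)
RT/nF = 8.314*306/(4*96485) = 0.00659192 V
ln(6.4/0.25) = 3.24259
E = 0.00659192 * 3.24259 = 0.02137 V

0.02137 V


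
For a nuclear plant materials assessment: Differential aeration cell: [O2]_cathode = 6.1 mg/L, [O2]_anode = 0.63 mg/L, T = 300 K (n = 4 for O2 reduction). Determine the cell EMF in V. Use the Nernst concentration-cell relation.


Apply the Nernst concentration-cell relation: E = (RT/nF)*ln(C_cathode/C_anode)
RT/nF = 8.314*300/(4*96485) = 0.00646266 V
ln(6.1/0.63) = 2.27032
E = 0.00646266 * 2.27032 = 0.01467 V

0.01467 V


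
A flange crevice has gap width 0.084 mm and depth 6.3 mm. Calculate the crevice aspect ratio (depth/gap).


Aspect ratio = depth / gap
Ratio = 6.3 / 0.084 = 75.0

75.0


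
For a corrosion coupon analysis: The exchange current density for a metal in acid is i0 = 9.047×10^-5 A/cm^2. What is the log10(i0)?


i0 = 9.047×10^-5 A/cm^2
log10(i0) = -4.043

-4.043


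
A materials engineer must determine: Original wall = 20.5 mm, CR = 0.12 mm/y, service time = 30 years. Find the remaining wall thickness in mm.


Remaining wall = original − CR × time
t = 20.5 − 0.12*30 = 20.5 − 3.6 = 16.9 mm

16.9 mm


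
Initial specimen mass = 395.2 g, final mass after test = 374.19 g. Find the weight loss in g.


Weight loss = initial − final
WL = 395.2 − 374.19 = 21.01 g

21.01 g


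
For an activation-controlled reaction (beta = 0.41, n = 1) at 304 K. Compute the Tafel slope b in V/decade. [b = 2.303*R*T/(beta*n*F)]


Apply the Tafel slope relation: b = 2.303*R*T/(beta*n*F)
Numerator: 2.303 * 8.314 * 304 = 5820.73
Denominator: 0.41 * 1 * 96485 = 39558.85
b = 5820.73 / 39558.85 = 0.147 V/decade

0.147 V/decade


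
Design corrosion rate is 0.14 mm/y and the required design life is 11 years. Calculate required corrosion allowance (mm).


Corrosion allowance = CR × design life
CA = 0.14 * 11 = 1.54 mm

1.54 mm


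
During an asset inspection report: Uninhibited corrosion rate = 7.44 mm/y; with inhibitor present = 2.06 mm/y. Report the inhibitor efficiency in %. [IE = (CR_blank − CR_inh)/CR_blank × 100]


Apply the inhibitor-efficiency definition: IE = (CR_blank − CR_inh)/CR_blank × 100
IE = (7.44 − 2.06) / 7.44 × 100
IE = 5.38 / 7.44 × 100 = 72.3 %

72.3 %


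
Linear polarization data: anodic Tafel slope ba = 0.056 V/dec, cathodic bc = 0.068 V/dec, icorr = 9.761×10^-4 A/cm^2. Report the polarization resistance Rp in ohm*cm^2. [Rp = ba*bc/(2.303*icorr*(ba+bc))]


Apply the Stern-Geary equation: Rp = ba*bc / (2.303*icorr*(ba+bc))
ba*bc = 0.056*0.068 = 0.003808
ba+bc = 0.124; 2.303*icorr*(ba+bc) = 2.303*9.761×10^-4*0.124 = 2.7874683×10^-4
Rp = 0.003808 / 2.7874683×10^-4 = 13.7 ohm*cm^2

13.7 ohm*cm^2


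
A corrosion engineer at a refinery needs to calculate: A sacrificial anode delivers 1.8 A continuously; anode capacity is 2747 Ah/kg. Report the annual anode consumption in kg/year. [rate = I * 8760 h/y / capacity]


Annual consumption = current * hours per year / capacity
Rate = 1.8 * 8760 / 2747 = 5.7 kg/year

5.7 kg/year


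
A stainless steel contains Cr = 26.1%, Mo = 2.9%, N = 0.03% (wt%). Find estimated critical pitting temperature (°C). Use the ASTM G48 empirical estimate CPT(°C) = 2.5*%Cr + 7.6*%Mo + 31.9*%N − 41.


Apply the ASTM G48 empirical CPT estimate: CPT(°C) = 2.5*%Cr + 7.6*%Mo + 31.9*%N − 41
2.5*26.1 = 65.25; 7.6*2.9 = 22.04; 31.9*0.03 = 0.957
CPT = 65.25 + 22.04 + 0.957 − 41 = 47.247 °C
Rounded to 0.1 °C: CPT ≈ 47.2 °C

47.2 °C


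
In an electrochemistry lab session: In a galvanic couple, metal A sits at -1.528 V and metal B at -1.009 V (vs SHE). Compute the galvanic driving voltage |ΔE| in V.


Driving voltage is the absolute potential difference.
|ΔE| = |-1.528 − (-1.009)| = 0.519 V

0.519 V


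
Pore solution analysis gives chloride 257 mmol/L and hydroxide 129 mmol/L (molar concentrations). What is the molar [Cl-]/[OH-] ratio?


Threshold parameter = [Cl-] / [OH-] (molar basis; both in mmol/L, so units cancel)
Ratio = 257 / 129 = 1.99

1.99


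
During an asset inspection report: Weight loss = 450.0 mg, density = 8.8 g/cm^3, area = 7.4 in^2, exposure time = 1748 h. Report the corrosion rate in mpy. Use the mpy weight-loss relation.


Apply the mpy weight-loss relation: CR = 534 * W / (D * A * T)
Numerator: 534 * 450.0 = 240300.0
Denominator: 8.8 * 7.4 * 1748 = 113829.76
CR = 240300.0 / 113829.76 = 2.11105 mpy

2.11105 mpy


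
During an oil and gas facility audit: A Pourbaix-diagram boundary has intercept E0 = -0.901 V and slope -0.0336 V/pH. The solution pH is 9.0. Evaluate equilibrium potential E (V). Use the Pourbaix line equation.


Apply the Pourbaix line equation: E = E0 + slope*pH
E = -0.901 + (-0.0336)*9.0 = -0.901 + (-0.3024) = -1.2034 V
Rounded to 4 decimal places: E = -1.2034 V

-1.2034 V


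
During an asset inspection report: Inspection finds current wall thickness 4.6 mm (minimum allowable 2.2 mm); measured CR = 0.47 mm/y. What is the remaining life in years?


Apply the remaining-life relation: RL = (t_current − t_min) / CR
RL = (4.6 − 2.2) / 0.47 = 2.4 / 0.47 = 5.1 years

5.1 years


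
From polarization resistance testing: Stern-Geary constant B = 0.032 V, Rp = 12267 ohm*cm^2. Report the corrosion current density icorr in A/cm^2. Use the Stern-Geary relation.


Apply the Stern-Geary relation: icorr = B / Rp
icorr = 0.032 / 12267 = 2.609×10^-6 A/cm^2

2.609×10^-6 A/cm^2


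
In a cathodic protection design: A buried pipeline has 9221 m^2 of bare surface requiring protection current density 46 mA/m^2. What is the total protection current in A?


I = area * current density, then convert mA → A (÷1000)
I = 9221 * 46 / 1000 = 424.17 A

424.17 A


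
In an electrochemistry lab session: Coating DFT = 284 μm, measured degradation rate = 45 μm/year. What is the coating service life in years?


Service life = thickness / degradation rate
Life = 284 / 45 = 6.3 years

6.3 years


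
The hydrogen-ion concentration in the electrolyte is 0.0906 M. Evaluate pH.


pH = −log10[H+]
pH = −log10(0.0906) = 1.04

1.04


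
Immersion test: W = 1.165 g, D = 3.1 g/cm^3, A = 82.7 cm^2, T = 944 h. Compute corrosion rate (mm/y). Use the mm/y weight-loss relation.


Apply the mm/y weight-loss relation: CR = 87600 * W / (D * A * T)
Numerator: 87600 * 1.165 = 102054.0
Denominator: 3.1 * 82.7 * 944 = 242013.28
CR = 102054.0 / 242013.28 = 0.42169 mm/y

0.42169 mm/y


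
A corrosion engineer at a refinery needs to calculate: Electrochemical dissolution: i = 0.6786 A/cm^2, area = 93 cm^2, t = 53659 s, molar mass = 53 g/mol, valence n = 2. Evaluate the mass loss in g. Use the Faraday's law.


Apply Faraday's law: m = i*A*t*M / (n*F)
Total charge passed Q = i*A*t = 0.6786*93*53659 = 3386408.7582 C
m = Q*M/(n*F) = 3386408.7582*53/(2*96485) = 930.091 g

930.091 g


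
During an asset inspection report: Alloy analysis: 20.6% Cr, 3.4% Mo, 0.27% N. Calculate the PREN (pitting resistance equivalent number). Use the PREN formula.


Apply the PREN formula: PREN = Cr + 3.3*Mo + 16*N
PREN = 20.6 + 3.3*3.4 + 16*0.27
PREN = 20.6 + 11.22 + 4.32 = 36.14

36.14


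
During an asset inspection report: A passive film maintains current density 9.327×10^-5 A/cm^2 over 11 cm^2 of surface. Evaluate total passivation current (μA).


I = i_pass * A, then convert A → μA (×10^6)
I = 9.327×10^-5 * 11 * 10^6 = 1025.97 μA

1025.97 μA


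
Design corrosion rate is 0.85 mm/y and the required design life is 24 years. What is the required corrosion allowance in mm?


Corrosion allowance = CR × design life
CA = 0.85 * 24 = 20.4 mm

20.4 mm


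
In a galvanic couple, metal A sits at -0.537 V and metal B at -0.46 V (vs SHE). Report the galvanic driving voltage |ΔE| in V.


Driving voltage is the absolute potential difference.
|ΔE| = |-0.537 − (-0.46)| = 0.077 V

0.077 V


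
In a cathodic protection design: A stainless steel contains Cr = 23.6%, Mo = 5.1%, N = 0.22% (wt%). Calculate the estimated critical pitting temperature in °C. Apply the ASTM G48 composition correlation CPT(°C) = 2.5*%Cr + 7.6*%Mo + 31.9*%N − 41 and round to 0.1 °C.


Apply the ASTM G48 empirical CPT estimate: CPT(°C) = 2.5*%Cr + 7.6*%Mo + 31.9*%N − 41
2.5*23.6 = 59; 7.6*5.1 = 38.76; 31.9*0.22 = 7.018
CPT = 59 + 38.76 + 7.018 − 41 = 63.778 °C
Rounded to 0.1 °C: CPT ≈ 63.8 °C

63.8 °C


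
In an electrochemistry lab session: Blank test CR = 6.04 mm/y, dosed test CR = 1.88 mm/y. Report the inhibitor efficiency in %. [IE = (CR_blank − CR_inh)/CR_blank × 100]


Apply the inhibitor-efficiency definition: IE = (CR_blank − CR_inh)/CR_blank × 100
IE = (6.04 − 1.88) / 6.04 × 100
IE = 4.16 / 6.04 × 100 = 68.9 %

68.9 %


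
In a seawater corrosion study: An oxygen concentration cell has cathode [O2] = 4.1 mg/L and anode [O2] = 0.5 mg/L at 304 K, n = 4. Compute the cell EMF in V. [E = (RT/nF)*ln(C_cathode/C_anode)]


Apply the Nernst concentration-cell relation: E = (RT/nF)*ln(C_cathode/C_anode)
RT/nF = 8.314*304/(4*96485) = 0.00654883 V
ln(4.1/0.5) = 2.10413
E = 0.00654883 * 2.10413 = 0.01378 V

0.01378 V


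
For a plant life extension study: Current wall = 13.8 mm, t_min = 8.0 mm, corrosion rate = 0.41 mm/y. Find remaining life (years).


Apply the remaining-life relation: RL = (t_current − t_min) / CR
RL = (13.8 − 8.0) / 0.41 = 5.8 / 0.41 = 14.1 years

14.1 years


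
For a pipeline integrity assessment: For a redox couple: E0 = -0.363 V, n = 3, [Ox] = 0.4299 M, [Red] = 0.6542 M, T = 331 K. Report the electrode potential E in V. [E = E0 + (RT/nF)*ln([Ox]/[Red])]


Apply the Nernst equation: E = E0 + (RT/nF)*ln([Ox]/[Red])
Step 1: RT/nF = 8.314*331/(3*96485) = 0.00950729 V
Step 2: [Ox]/[Red] = 0.4299/0.6542 = 0.657138
Step 3: ln(0.657138) = -0.419861
Step 4: correction = 0.00950729 * -0.419861 = -0.004 V
E = -0.363 + -0.004 = -0.367 V

-0.367 V


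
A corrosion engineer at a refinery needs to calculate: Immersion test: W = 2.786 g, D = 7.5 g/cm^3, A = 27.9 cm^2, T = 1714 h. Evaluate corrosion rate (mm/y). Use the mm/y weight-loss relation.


Apply the mm/y weight-loss relation: CR = 87600 * W / (D * A * T)
Numerator: 87600 * 2.786 = 244053.6
Denominator: 7.5 * 27.9 * 1714 = 358654.5
CR = 244053.6 / 358654.5 = 0.6805 mm/y

0.6805 mm/y


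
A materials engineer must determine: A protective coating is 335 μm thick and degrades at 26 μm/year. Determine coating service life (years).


Service life = thickness / degradation rate
Life = 335 / 26 = 12.9 years

12.9 years


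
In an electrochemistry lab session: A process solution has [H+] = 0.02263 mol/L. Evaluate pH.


pH = −log10[H+]
pH = −log10(0.02263) = 1.65

1.65


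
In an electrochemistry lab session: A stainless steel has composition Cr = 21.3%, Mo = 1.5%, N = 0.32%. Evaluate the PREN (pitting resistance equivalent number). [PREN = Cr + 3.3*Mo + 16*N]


Apply the PREN formula: PREN = Cr + 3.3*Mo + 16*N
PREN = 21.3 + 3.3*1.5 + 16*0.32
PREN = 21.3 + 4.95 + 5.12 = 31.37

31.37


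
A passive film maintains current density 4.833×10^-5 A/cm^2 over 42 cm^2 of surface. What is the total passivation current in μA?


I = i_pass * A, then convert A → μA (×10^6)
I = 4.833×10^-5 * 42 * 10^6 = 2029.86 μA

2029.86 μA


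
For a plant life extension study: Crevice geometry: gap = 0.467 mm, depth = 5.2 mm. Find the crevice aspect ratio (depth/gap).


Aspect ratio = depth / gap
Ratio = 5.2 / 0.467 = 11.1

11.1


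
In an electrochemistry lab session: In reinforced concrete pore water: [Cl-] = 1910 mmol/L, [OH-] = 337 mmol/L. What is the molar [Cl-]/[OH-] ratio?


Threshold parameter = [Cl-] / [OH-] (molar basis; both in mmol/L, so units cancel)
Ratio = 1910 / 337 = 5.67

5.67
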